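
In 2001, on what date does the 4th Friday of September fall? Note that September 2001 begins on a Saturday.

September 2001 begins on a Saturday, so the first Friday is September 7 (6 days later).
The 4th Friday is 3 weeks later: 7 + 21 = 28.

28 September 2001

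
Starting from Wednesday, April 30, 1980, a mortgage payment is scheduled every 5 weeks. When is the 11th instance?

April 15, 1981

The 11th occurrence is 10 intervals after the first: 10 × 35 = 350 days after April 30, 1980.
April has 30 days — 0 days to the end of April leaves 350.
May has 31 days (319 left).
June has 30 days (289 left).
July has 31 days (258 left).
August has 31 days (227 left).
September has 30 days (197 left).
October has 31 days (166 left).
November has 30 days (136 left).
December has 31 days (105 left).
January has 31 days (74 left).
February has 28 days (46 left).
March has 31 days (15 left).
15 days into April → April 15, 1981.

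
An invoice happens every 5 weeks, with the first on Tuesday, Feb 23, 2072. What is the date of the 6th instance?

Aug 16, 2072

The 6th occurrence is 5 intervals after the first: 5 × 35 = 175 days after Feb 23, 2072.
Feb has 29 days — 6 days to the end of Feb leaves 169.
Mar has 31 days (138 left).
Apr has 30 days (108 left).
May has 31 days (77 left).
Jun has 30 days (47 left).
Jul has 31 days (16 left).
16 days into Aug → Aug 16, 2072.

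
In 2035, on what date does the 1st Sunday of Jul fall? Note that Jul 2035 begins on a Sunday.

Jul 1, 2035

Jul 2035 begins on a Sunday, so the first Sunday is Jul 1.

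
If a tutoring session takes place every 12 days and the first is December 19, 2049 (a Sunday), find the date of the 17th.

The 17th occurrence is 16 intervals after the first: 16 × 12 = 192 days after December 19, 2049.
December has 31 days — 12 days to the end of December leaves 180.
January has 31 days (149 left).
February has 28 days (121 left).
March has 31 days (90 left).
April has 30 days (60 left).
May has 31 days (29 left).
29 days into June → June 29, 2050.

June 29, 2050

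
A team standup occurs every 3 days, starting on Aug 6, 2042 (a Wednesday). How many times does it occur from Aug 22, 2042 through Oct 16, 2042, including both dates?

18

Occurrences land 3·i days after Aug 6, 2042 for i = 0, 1, 2, …
Aug 22, 2042 is 16 days after the start; 16 ÷ 3 = 5 remainder 1; since the remainder is 1, round up to i = 6. First occurrence in the window: #7 on Aug 24, 2042 (6×3 = 18 days in).
Oct 16, 2042 is 71 days after the start; 71 ÷ 3 = 23 remainder 2. Last occurrence in the window: #24 on Oct 14, 2042.
Occurrences #7 through #24: 18 in total.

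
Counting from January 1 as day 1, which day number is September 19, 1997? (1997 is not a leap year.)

262

Days in months before September: 31 + 28 + 31 + 30 + 31 + 30 + 31 + 31 = 243.
Plus 19 days into September → day 262.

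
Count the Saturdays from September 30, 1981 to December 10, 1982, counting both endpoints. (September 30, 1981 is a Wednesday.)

62

September 30, 1981 is a Wednesday; the first Saturday on or after it is October 3, 1981 (3 days later).
From October 3, 1981 to December 10, 1982: 89 + 344 = 433 days (rest of 1981, to December 10, 1982 in 1982).
433 ÷ 7 = 61 full weeks with remainder 6, so 61 more Saturdays after the first → 62.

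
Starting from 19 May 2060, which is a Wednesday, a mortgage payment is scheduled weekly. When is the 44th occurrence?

16 March 2061

The 44th occurrence is 43 intervals after the first: 43 × 7 = 301 days after 19 May 2060.
May has 31 days — 12 days to the end of May leaves 289.
June has 30 days (259 left).
July has 31 days (228 left).
August has 31 days (197 left).
September has 30 days (167 left).
October has 31 days (136 left).
November has 30 days (106 left).
December has 31 days (75 left).
January has 31 days (44 left).
February has 28 days (16 left).
16 days into March → 16 March 2061.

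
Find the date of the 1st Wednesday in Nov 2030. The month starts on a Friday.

Nov 6, 2030

Nov 2030 begins on a Friday, so the first Wednesday is Nov 6 (5 days later).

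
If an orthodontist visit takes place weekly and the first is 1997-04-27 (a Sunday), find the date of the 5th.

1997-05-25

The 5th occurrence is 4 intervals after the first: 4 × 7 = 28 days after 1997-04-27.
April has 30 days — 3 days to the end of April leaves 25.
25 days into May → 1997-05-25.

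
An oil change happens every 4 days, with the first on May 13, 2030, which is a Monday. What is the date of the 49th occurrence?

The 49th occurrence is 48 intervals after the first: 48 × 4 = 192 days after May 13, 2030.
May has 31 days — 18 days to the end of May leaves 174.
Jun has 30 days (144 left).
Jul has 31 days (113 left).
Aug has 31 days (82 left).
Sep has 30 days (52 left).
Oct has 31 days (21 left).
21 days into Nov → Nov 21, 2030.

Nov 21, 2030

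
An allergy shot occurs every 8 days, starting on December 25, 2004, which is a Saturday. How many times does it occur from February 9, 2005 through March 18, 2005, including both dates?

5

Occurrences land 8·i days after December 25, 2004 for i = 0, 1, 2, …
February 9, 2005 is 46 days after the start; 46 ÷ 8 = 5 remainder 6; since the remainder is 6, round up to i = 6. First occurrence in the window: #7 on February 11, 2005 (6×8 = 48 days in).
March 18, 2005 is 83 days after the start; 83 ÷ 8 = 10 remainder 3. Last occurrence in the window: #11 on March 15, 2005.
Occurrences #7 through #11: 5 in total.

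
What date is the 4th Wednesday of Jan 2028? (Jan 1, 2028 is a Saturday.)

Jan 26, 2028

Jan 2028 begins on a Saturday, so the first Wednesday is Jan 5 (4 days later).
The 4th Wednesday is 3 weeks later: 5 + 21 = 26.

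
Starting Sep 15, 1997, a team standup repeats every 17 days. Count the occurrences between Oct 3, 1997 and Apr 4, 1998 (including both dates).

10

Occurrences land 17·i days after Sep 15, 1997 for i = 0, 1, 2, …
Oct 3, 1997 is 18 days after the start; 18 ÷ 17 = 1 remainder 1; since the remainder is 1, round up to i = 2. First occurrence in the window: #3 on Oct 19, 1997 (2×17 = 34 days in).
Apr 4, 1998 is 201 days after the start; 201 ÷ 17 = 11 remainder 14. Last occurrence in the window: #12 on Mar 21, 1998.
Occurrences #3 through #12: 10 in total.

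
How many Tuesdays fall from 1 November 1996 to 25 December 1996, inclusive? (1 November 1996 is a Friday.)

8

1 November 1996 is a Friday; the first Tuesday on or after it is 5 November 1996 (4 days later).
From 5 November 1996 to 25 December 1996: 25 + 25 = 50 days (rest of November, December).
50 ÷ 7 = 7 full weeks with remainder 1, so 7 more Tuesdays after the first → 8.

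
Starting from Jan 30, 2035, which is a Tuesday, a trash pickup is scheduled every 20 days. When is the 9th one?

The 9th occurrence is 8 intervals after the first: 8 × 20 = 160 days after Jan 30, 2035.
Jan has 31 days — 1 day to the end of Jan leaves 159.
Feb has 28 days (131 left).
Mar has 31 days (100 left).
Apr has 30 days (70 left).
May has 31 days (39 left).
Jun has 30 days (9 left).
9 days into Jul → Jul 9, 2035.

Jul 9, 2035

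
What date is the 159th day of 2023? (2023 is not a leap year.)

January has 31 days (159 − 31 = 128 remain).
February has 28 days (128 − 28 = 100 remain).
March has 31 days (100 − 31 = 69 remain).
April has 30 days (69 − 30 = 39 remain).
May has 31 days (39 − 31 = 8 remain).
8 into June → June 8.

June 8, 2023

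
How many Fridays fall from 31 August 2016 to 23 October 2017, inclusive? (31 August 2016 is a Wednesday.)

60

31 August 2016 is a Wednesday; the first Friday on or after it is 2 September 2016 (2 days later).
From 2 September 2016 to 23 October 2017: 120 + 296 = 416 days (rest of 2016, to 23 October 2017 in 2017).
416 ÷ 7 = 59 full weeks with remainder 3, so 59 more Fridays after the first → 60.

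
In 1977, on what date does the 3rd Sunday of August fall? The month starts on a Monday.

August 21, 1977

August 1977 begins on a Monday, so the first Sunday is August 7 (6 days later).
The 3rd Sunday is 2 weeks later: 7 + 14 = 21.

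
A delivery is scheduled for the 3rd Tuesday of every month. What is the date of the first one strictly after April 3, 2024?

April 16, 2024

April 2024 starts on a Monday; its first Tuesday is the 2nd, so the 3rd Tuesday is the 16th — April 16, 2024.
April 16, 2024 is after April 3, 2024, so that is the next one.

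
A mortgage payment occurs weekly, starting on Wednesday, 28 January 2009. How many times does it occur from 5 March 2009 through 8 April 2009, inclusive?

Occurrences land 7·i days after 28 January 2009 for i = 0, 1, 2, …
5 March 2009 is 36 days after the start; 36 ÷ 7 = 5 remainder 1; since the remainder is 1, round up to i = 6. First occurrence in the window: #7 on 11 March 2009 (6×7 = 42 days in).
8 April 2009 is 70 days after the start; 70 ÷ 7 = 10 remainder 0. Last occurrence in the window: #11 on 8 April 2009.
Occurrences #7 through #11: 5 in total.

5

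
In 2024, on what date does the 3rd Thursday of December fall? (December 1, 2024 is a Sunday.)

December 2024 begins on a Sunday, so the first Thursday is December 5 (4 days later).
The 3rd Thursday is 2 weeks later: 5 + 14 = 19.

19 December 2024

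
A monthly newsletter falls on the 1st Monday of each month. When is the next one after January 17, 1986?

January 1986 starts on a Wednesday, so its 1st Monday is January 6, 1986 (5 days in).
That is not after January 17, 1986, so look at February 1986.
February 1986 starts on a Saturday, so its 1st Monday is February 3, 1986 (2 days in).

February 3, 1986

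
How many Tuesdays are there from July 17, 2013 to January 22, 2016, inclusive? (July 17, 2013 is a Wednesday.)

131

July 17, 2013 is a Wednesday; the first Tuesday on or after it is July 23, 2013 (6 days later).
From July 23, 2013 to January 22, 2016: 161 + 365 + 365 + 22 = 913 days (rest of 2013, 2014, 2015, to January 22, 2016 in 2016).
913 ÷ 7 = 130 full weeks with remainder 3, so 130 more Tuesdays after the first → 131.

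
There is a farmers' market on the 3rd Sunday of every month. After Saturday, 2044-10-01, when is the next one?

2044-10-16

October 2044 starts on a Saturday; its first Sunday is the 2nd, so the 3rd Sunday is the 16th — 2044-10-16.
2044-10-16 is after 2044-10-01, so that is the next one.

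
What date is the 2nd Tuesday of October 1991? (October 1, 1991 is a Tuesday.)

October 1991 begins on a Tuesday, so the first Tuesday is October 1.
The 2nd Tuesday is 1 weeks later: 1 + 7 = 8.

October 8, 1991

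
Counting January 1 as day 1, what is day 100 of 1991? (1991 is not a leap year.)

10 April 1991

January has 31 days (100 − 31 = 69 remain).
February has 28 days (69 − 28 = 41 remain).
March has 31 days (41 − 31 = 10 remain).
10 into April → April 10.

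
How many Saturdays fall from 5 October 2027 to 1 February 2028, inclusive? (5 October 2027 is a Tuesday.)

17

5 October 2027 is a Tuesday; the first Saturday on or after it is 9 October 2027 (4 days later).
From 9 October 2027 to 1 February 2028: 22 + 30 + 31 + 31 + 1 = 115 days (rest of October, November, December, January, February).
115 ÷ 7 = 16 full weeks with remainder 3, so 16 more Saturdays after the first → 17.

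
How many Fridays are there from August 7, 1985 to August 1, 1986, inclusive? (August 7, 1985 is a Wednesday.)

August 7, 1985 is a Wednesday; the first Friday on or after it is August 9, 1985 (2 days later).
From August 9, 1985 to August 1, 1986: 144 + 213 = 357 days (rest of 1985, to August 1, 1986 in 1986).
357 ÷ 7 = 51 full weeks with remainder 0, so 51 more Fridays after the first → 52.

52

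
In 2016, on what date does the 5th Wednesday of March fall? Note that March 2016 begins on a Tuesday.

30 March 2016

March 2016 begins on a Tuesday, so the first Wednesday is March 2 (1 day later).
The 5th Wednesday is 4 weeks later: 2 + 28 = 30.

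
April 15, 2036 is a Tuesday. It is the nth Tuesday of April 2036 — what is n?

3rd

Day 15 falls in week ⌈15/7⌉ of the month.
Days 1–7 hold the 1st Tuesday, 8–14 the 2nd, 15–21 the 3rd, 22–28 the 4th, 29–31 the 5th.
15 is in the range for the 3rd.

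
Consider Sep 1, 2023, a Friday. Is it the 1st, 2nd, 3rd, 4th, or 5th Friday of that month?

Day 1 falls in week ⌈1/7⌉ of the month.
Days 1–7 hold the 1st Friday, 8–14 the 2nd, 15–21 the 3rd, 22–28 the 4th, 29–31 the 5th.
1 is in the range for the 1st.

1st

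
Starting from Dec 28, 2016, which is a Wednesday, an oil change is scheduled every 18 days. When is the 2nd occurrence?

Jan 15, 2017

The 2nd occurrence is 1 interval after the first: 1 × 18 = 18 days after Dec 28, 2016.
Dec has 31 days — 3 days to the end of Dec leaves 15.
15 days into Jan → Jan 15, 2017.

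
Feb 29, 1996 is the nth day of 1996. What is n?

60

Days in months before Feb: 31 = 31.
Plus 29 days into Feb → day 60.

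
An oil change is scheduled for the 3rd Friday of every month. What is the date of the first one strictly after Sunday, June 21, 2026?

June 2026 starts on a Monday; its first Friday is the 5th, so the 3rd Friday is the 19th — June 19, 2026.
That is not after June 21, 2026, so look at July 2026.
July 2026 starts on a Wednesday; its first Friday is the 3rd, so the 3rd Friday is the 17th — July 17, 2026.

July 17, 2026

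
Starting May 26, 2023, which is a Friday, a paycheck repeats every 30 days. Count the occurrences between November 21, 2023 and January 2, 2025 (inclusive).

Occurrences land 30·i days after May 26, 2023 for i = 0, 1, 2, …
November 21, 2023 is 179 days after the start; 179 ÷ 30 = 5 remainder 29; since the remainder is 29, round up to i = 6. First occurrence in the window: #7 on November 22, 2023 (6×30 = 180 days in).
January 2, 2025 is 587 days after the start; 587 ÷ 30 = 19 remainder 17. Last occurrence in the window: #20 on December 16, 2024.
Occurrences #7 through #20: 14 in total.

14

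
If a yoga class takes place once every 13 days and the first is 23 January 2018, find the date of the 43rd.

The 43rd occurrence is 42 intervals after the first: 42 × 13 = 546 days after 23 January 2018.
January has 31 days — 8 days to the end of January leaves 538.
From end of January to end of 2018 is 334 days (204 left).
January has 31 days (173 left).
February has 28 days (145 left).
March has 31 days (114 left).
April has 30 days (84 left).
May has 31 days (53 left).
June has 30 days (23 left).
23 days into July → 23 July 2019.

23 July 2019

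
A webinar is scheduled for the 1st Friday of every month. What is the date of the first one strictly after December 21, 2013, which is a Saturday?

January 3, 2014

December 2013 starts on a Sunday, so its 1st Friday is December 6, 2013 (5 days in).
That is not after December 21, 2013, so look at January 2014.
January 2014 starts on a Wednesday, so its 1st Friday is January 3, 2014 (2 days in).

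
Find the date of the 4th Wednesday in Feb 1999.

Feb 1999 begins on a Monday, so the first Wednesday is Feb 3 (2 days later).
The 4th Wednesday is 3 weeks later: 3 + 21 = 24.

Feb 24, 1999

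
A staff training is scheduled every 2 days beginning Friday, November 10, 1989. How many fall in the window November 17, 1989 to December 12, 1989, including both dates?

Occurrences land 2·i days after November 10, 1989 for i = 0, 1, 2, …
November 17, 1989 is 7 days after the start; 7 ÷ 2 = 3 remainder 1; since the remainder is 1, round up to i = 4. First occurrence in the window: #5 on November 18, 1989 (4×2 = 8 days in).
December 12, 1989 is 32 days after the start; 32 ÷ 2 = 16 remainder 0. Last occurrence in the window: #17 on December 12, 1989.
Occurrences #5 through #17: 13 in total.

13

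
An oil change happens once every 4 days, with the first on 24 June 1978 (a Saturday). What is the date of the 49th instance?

The 49th occurrence is 48 intervals after the first: 48 × 4 = 192 days after 24 June 1978.
June has 30 days — 6 days to the end of June leaves 186.
July has 31 days (155 left).
August has 31 days (124 left).
September has 30 days (94 left).
October has 31 days (63 left).
November has 30 days (33 left).
December has 31 days (2 left).
2 days into January → 2 January 1979.

2 January 1979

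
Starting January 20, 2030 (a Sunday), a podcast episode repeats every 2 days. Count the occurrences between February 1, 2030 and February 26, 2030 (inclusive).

Occurrences land 2·i days after January 20, 2030 for i = 0, 1, 2, …
February 1, 2030 is 12 days after the start; 12 ÷ 2 = 6 remainder 0. First occurrence in the window: #7 on February 1, 2030 (6×2 = 12 days in).
February 26, 2030 is 37 days after the start; 37 ÷ 2 = 18 remainder 1. Last occurrence in the window: #19 on February 25, 2030.
Occurrences #7 through #19: 13 in total.

13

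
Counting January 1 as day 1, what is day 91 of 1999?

Jan has 31 days (91 − 31 = 60 remain).
Feb has 28 days (60 − 28 = 32 remain).
Mar has 31 days (32 − 31 = 1 remain).
1 into Apr → Apr 1.

Apr 1, 1999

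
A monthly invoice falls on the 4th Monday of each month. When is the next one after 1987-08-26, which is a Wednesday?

1987-09-28

August 1987 starts on a Saturday; its first Monday is the 3rd, so the 4th Monday is the 24th — 1987-08-24.
That is not after 1987-08-26, so look at September 1987.
September 1987 starts on a Tuesday; its first Monday is the 7th, so the 4th Monday is the 28th — 1987-09-28.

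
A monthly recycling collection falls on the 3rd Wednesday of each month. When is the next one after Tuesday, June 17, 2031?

June 2031 starts on a Sunday; its first Wednesday is the 4th, so the 3rd Wednesday is the 18th — June 18, 2031.
June 18, 2031 is after June 17, 2031, so that is the next one.

June 18, 2031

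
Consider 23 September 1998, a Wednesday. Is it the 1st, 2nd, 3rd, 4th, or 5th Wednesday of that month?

4th

Day 23 falls in week ⌈23/7⌉ of the month.
Days 1–7 hold the 1st Wednesday, 8–14 the 2nd, 15–21 the 3rd, 22–28 the 4th, 29–31 the 5th.
23 is in the range for the 4th.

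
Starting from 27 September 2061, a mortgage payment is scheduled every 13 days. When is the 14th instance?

The 14th occurrence is 13 intervals after the first: 13 × 13 = 169 days after 27 September 2061.
September has 30 days — 3 days to the end of September leaves 166.
October has 31 days (135 left).
November has 30 days (105 left).
December has 31 days (74 left).
January has 31 days (43 left).
February has 28 days (15 left).
15 days into March → 15 March 2062.

15 March 2062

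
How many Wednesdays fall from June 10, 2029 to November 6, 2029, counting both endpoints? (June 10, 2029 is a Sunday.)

June 10, 2029 is a Sunday; the first Wednesday on or after it is June 13, 2029 (3 days later).
From June 13, 2029 to November 6, 2029: 17 + 31 + 31 + 30 + 31 + 6 = 146 days (rest of June, July, August, September, October, November).
146 ÷ 7 = 20 full weeks with remainder 6, so 20 more Wednesdays after the first → 21.

21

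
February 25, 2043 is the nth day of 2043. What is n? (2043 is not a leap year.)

56

Days in months before February: 31 = 31.
Plus 25 days into February → day 56.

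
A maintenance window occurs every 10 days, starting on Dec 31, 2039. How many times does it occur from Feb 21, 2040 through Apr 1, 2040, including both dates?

Occurrences land 10·i days after Dec 31, 2039 for i = 0, 1, 2, …
Feb 21, 2040 is 52 days after the start; 52 ÷ 10 = 5 remainder 2; since the remainder is 2, round up to i = 6. First occurrence in the window: #7 on Feb 29, 2040 (6×10 = 60 days in).
Apr 1, 2040 is 92 days after the start; 92 ÷ 10 = 9 remainder 2. Last occurrence in the window: #10 on Mar 30, 2040.
Occurrences #7 through #10: 4 in total.

4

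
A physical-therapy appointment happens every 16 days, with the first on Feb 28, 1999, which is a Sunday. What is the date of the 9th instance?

The 9th occurrence is 8 intervals after the first: 8 × 16 = 128 days after Feb 28, 1999.
Feb has 28 days — 0 days to the end of Feb leaves 128.
Mar has 31 days (97 left).
Apr has 30 days (67 left).
May has 31 days (36 left).
Jun has 30 days (6 left).
6 days into Jul → Jul 6, 1999.

Jul 6, 1999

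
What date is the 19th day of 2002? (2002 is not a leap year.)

19 into January → January 19.

2002-01-19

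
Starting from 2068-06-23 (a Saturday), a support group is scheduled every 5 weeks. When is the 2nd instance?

The 2nd occurrence is 1 interval after the first: 1 × 35 = 35 days after 2068-06-23.
June has 30 days — 7 days to the end of June leaves 28.
28 days into July → 2068-07-28.

2068-07-28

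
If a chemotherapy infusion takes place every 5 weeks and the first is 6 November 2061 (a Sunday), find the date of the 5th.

The 5th occurrence is 4 intervals after the first: 4 × 35 = 140 days after 6 November 2061.
November has 30 days — 24 days to the end of November leaves 116.
December has 31 days (85 left).
January has 31 days (54 left).
February has 28 days (26 left).
26 days into March → 26 March 2062.

26 March 2062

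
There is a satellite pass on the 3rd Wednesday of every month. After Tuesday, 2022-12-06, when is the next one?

December 2022 starts on a Thursday; its first Wednesday is the 7th, so the 3rd Wednesday is the 21st — 2022-12-21.
2022-12-21 is after 2022-12-06, so that is the next one.

2022-12-21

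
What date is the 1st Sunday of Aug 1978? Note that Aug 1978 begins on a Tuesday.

Aug 6, 1978

Aug 1978 begins on a Tuesday, so the first Sunday is Aug 6 (5 days later).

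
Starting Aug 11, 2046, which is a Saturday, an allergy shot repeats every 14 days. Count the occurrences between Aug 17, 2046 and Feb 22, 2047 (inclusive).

Occurrences land 14·i days after Aug 11, 2046 for i = 0, 1, 2, …
Aug 17, 2046 is 6 days after the start; 6 ÷ 14 = 0 remainder 6; since the remainder is 6, round up to i = 1. First occurrence in the window: #2 on Aug 25, 2046 (1×14 = 14 days in).
Feb 22, 2047 is 195 days after the start; 195 ÷ 14 = 13 remainder 13. Last occurrence in the window: #14 on Feb 9, 2047.
Occurrences #2 through #14: 13 in total.

13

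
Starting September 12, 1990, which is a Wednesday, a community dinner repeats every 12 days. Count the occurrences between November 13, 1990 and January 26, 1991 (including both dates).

6

Occurrences land 12·i days after September 12, 1990 for i = 0, 1, 2, …
November 13, 1990 is 62 days after the start; 62 ÷ 12 = 5 remainder 2; since the remainder is 2, round up to i = 6. First occurrence in the window: #7 on November 23, 1990 (6×12 = 72 days in).
January 26, 1991 is 136 days after the start; 136 ÷ 12 = 11 remainder 4. Last occurrence in the window: #12 on January 22, 1991.
Occurrences #7 through #12: 6 in total.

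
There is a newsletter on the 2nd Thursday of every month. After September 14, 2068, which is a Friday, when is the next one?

September 2068 starts on a Saturday; its first Thursday is the 6th, so the 2nd Thursday is the 13th — September 13, 2068.
That is not after September 14, 2068, so look at October 2068.
October 2068 starts on a Monday; its first Thursday is the 4th, so the 2nd Thursday is the 11th — October 11, 2068.

October 11, 2068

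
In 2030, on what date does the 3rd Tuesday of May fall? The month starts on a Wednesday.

May 21, 2030

May 2030 begins on a Wednesday, so the first Tuesday is May 7 (6 days later).
The 3rd Tuesday is 2 weeks later: 7 + 14 = 21.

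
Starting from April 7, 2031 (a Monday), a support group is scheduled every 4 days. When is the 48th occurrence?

October 12, 2031

The 48th occurrence is 47 intervals after the first: 47 × 4 = 188 days after April 7, 2031.
April has 30 days — 23 days to the end of April leaves 165.
May has 31 days (134 left).
June has 30 days (104 left).
July has 31 days (73 left).
August has 31 days (42 left).
September has 30 days (12 left).
12 days into October → October 12, 2031.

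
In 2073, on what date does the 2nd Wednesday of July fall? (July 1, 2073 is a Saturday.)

July 2073 begins on a Saturday, so the first Wednesday is July 5 (4 days later).
The 2nd Wednesday is 1 weeks later: 5 + 7 = 12.

July 12, 2073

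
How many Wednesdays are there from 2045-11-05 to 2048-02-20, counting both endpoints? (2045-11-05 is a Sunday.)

2045-11-05 is a Sunday; the first Wednesday on or after it is 2045-11-08 (3 days later).
From 2045-11-08 to 2048-02-20: 53 + 365 + 365 + 51 = 834 days (rest of 2045, 2046, 2047, to 2048-02-20 in 2048).
834 ÷ 7 = 119 full weeks with remainder 1, so 119 more Wednesdays after the first → 120.

120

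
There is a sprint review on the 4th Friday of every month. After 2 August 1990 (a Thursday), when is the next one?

24 August 1990

August 1990 starts on a Wednesday; its first Friday is the 3rd, so the 4th Friday is the 24th — 24 August 1990.
24 August 1990 is after 2 August 1990, so that is the next one.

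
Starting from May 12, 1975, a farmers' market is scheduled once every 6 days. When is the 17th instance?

The 17th occurrence is 16 intervals after the first: 16 × 6 = 96 days after May 12, 1975.
May has 31 days — 19 days to the end of May leaves 77.
Jun has 30 days (47 left).
Jul has 31 days (16 left).
16 days into Aug → Aug 16, 1975.

Aug 16, 1975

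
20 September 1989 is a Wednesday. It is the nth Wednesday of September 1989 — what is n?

Day 20 falls in week ⌈20/7⌉ of the month.
Days 1–7 hold the 1st Wednesday, 8–14 the 2nd, 15–21 the 3rd, 22–28 the 4th, 29–31 the 5th.
20 is in the range for the 3rd.

3rd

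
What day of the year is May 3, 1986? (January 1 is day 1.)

Days in months before May: 31 + 28 + 31 + 30 = 120.
Plus 3 days into May → day 123.

123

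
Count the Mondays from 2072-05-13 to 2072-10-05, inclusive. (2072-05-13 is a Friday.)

21

2072-05-13 is a Friday; the first Monday on or after it is 2072-05-16 (3 days later).
From 2072-05-16 to 2072-10-05: 15 + 30 + 31 + 31 + 30 + 5 = 142 days (rest of May, June, July, August, September, October).
142 ÷ 7 = 20 full weeks with remainder 2, so 20 more Mondays after the first → 21.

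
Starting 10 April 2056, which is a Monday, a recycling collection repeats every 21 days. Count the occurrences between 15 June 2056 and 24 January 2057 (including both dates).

10

Occurrences land 21·i days after 10 April 2056 for i = 0, 1, 2, …
15 June 2056 is 66 days after the start; 66 ÷ 21 = 3 remainder 3; since the remainder is 3, round up to i = 4. First occurrence in the window: #5 on 3 July 2056 (4×21 = 84 days in).
24 January 2057 is 289 days after the start; 289 ÷ 21 = 13 remainder 16. Last occurrence in the window: #14 on 8 January 2057.
Occurrences #5 through #14: 10 in total.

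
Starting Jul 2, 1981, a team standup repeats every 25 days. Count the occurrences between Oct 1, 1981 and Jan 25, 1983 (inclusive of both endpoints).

Occurrences land 25·i days after Jul 2, 1981 for i = 0, 1, 2, …
Oct 1, 1981 is 91 days after the start; 91 ÷ 25 = 3 remainder 16; since the remainder is 16, round up to i = 4. First occurrence in the window: #5 on Oct 10, 1981 (4×25 = 100 days in).
Jan 25, 1983 is 572 days after the start; 572 ÷ 25 = 22 remainder 22. Last occurrence in the window: #23 on Jan 3, 1983.
Occurrences #5 through #23: 19 in total.

19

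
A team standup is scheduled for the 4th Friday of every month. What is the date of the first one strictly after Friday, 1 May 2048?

May 2048 starts on a Friday; its first Friday is the 1st, so the 4th Friday is the 22nd — 22 May 2048.
22 May 2048 is after 1 May 2048, so that is the next one.

22 May 2048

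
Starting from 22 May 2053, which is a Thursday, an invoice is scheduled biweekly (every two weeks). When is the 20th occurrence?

12 February 2054

The 20th occurrence is 19 intervals after the first: 19 × 14 = 266 days after 22 May 2053.
May has 31 days — 9 days to the end of May leaves 257.
June has 30 days (227 left).
July has 31 days (196 left).
August has 31 days (165 left).
September has 30 days (135 left).
October has 31 days (104 left).
November has 30 days (74 left).
December has 31 days (43 left).
January has 31 days (12 left).
12 days into February → 12 February 2054.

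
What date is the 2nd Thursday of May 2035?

May 2035 begins on a Tuesday, so the first Thursday is May 3 (2 days later).
The 2nd Thursday is 1 weeks later: 3 + 7 = 10.

2035-05-10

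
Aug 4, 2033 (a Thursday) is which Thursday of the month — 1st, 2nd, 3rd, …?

Day 4 falls in week ⌈4/7⌉ of the month.
Days 1–7 hold the 1st Thursday, 8–14 the 2nd, 15–21 the 3rd, 22–28 the 4th, 29–31 the 5th.
4 is in the range for the 1st.

1st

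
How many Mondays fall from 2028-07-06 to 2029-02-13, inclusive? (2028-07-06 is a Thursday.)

2028-07-06 is a Thursday; the first Monday on or after it is 2028-07-10 (4 days later).
From 2028-07-10 to 2029-02-13: 21 + 31 + 30 + 31 + 30 + 31 + 31 + 13 = 218 days (rest of July, August, September, October, November, December, January, February).
218 ÷ 7 = 31 full weeks with remainder 1, so 31 more Mondays after the first → 32.

32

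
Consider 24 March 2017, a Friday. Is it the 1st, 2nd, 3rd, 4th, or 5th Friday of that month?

Day 24 falls in week ⌈24/7⌉ of the month.
Days 1–7 hold the 1st Friday, 8–14 the 2nd, 15–21 the 3rd, 22–28 the 4th, 29–31 the 5th.
24 is in the range for the 4th.

4th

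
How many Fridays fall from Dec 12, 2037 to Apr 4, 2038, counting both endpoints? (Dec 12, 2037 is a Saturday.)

16

Dec 12, 2037 is a Saturday; the first Friday on or after it is Dec 18, 2037 (6 days later).
From Dec 18, 2037 to Apr 4, 2038: 13 + 31 + 28 + 31 + 4 = 107 days (rest of Dec, Jan, Feb, Mar, Apr).
107 ÷ 7 = 15 full weeks with remainder 2, so 15 more Fridays after the first → 16.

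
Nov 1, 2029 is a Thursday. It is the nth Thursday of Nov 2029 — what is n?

Day 1 falls in week ⌈1/7⌉ of the month.
Days 1–7 hold the 1st Thursday, 8–14 the 2nd, 15–21 the 3rd, 22–28 the 4th, 29–31 the 5th.
1 is in the range for the 1st.

1st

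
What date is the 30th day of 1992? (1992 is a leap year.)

1992-01-30

30 into January → January 30.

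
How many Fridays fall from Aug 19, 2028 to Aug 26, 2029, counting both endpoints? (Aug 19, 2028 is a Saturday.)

53

Aug 19, 2028 is a Saturday; the first Friday on or after it is Aug 25, 2028 (6 days later).
From Aug 25, 2028 to Aug 26, 2029: 128 + 238 = 366 days (rest of 2028, to Aug 26, 2029 in 2029).
366 ÷ 7 = 52 full weeks with remainder 2, so 52 more Fridays after the first → 53.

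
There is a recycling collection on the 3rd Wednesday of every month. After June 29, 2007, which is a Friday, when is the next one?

June 2007 starts on a Friday; its first Wednesday is the 6th, so the 3rd Wednesday is the 20th — June 20, 2007.
That is not after June 29, 2007, so look at July 2007.
July 2007 starts on a Sunday; its first Wednesday is the 4th, so the 3rd Wednesday is the 18th — July 18, 2007.

July 18, 2007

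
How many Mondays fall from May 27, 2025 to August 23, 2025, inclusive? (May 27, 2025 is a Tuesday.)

12

May 27, 2025 is a Tuesday; the first Monday on or after it is June 2, 2025 (6 days later).
From June 2, 2025 to August 23, 2025: 28 + 31 + 23 = 82 days (rest of June, July, August).
82 ÷ 7 = 11 full weeks with remainder 5, so 11 more Mondays after the first → 12.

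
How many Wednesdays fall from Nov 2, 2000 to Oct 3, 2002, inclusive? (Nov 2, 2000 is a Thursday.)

Nov 2, 2000 is a Thursday; the first Wednesday on or after it is Nov 8, 2000 (6 days later).
From Nov 8, 2000 to Oct 3, 2002: 53 + 365 + 276 = 694 days (rest of 2000, 2001, to Oct 3, 2002 in 2002).
694 ÷ 7 = 99 full weeks with remainder 1, so 99 more Wednesdays after the first → 100.

100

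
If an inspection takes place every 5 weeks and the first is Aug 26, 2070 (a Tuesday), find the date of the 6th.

Feb 17, 2071

The 6th occurrence is 5 intervals after the first: 5 × 35 = 175 days after Aug 26, 2070.
Aug has 31 days — 5 days to the end of Aug leaves 170.
Sep has 30 days (140 left).
Oct has 31 days (109 left).
Nov has 30 days (79 left).
Dec has 31 days (48 left).
Jan has 31 days (17 left).
17 days into Feb → Feb 17, 2071.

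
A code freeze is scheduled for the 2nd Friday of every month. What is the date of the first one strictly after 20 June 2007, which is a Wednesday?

June 2007 starts on a Friday; its first Friday is the 1st, so the 2nd Friday is the 8th — 8 June 2007.
That is not after 20 June 2007, so look at July 2007.
July 2007 starts on a Sunday; its first Friday is the 6th, so the 2nd Friday is the 13th — 13 July 2007.

13 July 2007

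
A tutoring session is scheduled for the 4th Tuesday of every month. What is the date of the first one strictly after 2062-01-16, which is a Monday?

2062-01-24

January 2062 starts on a Sunday; its first Tuesday is the 3rd, so the 4th Tuesday is the 24th — 2062-01-24.
2062-01-24 is after 2062-01-16, so that is the next one.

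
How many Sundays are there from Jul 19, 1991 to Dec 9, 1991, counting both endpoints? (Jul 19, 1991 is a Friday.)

Jul 19, 1991 is a Friday; the first Sunday on or after it is Jul 21, 1991 (2 days later).
From Jul 21, 1991 to Dec 9, 1991: 10 + 31 + 30 + 31 + 30 + 9 = 141 days (rest of Jul, Aug, Sep, Oct, Nov, Dec).
141 ÷ 7 = 20 full weeks with remainder 1, so 20 more Sundays after the first → 21.

21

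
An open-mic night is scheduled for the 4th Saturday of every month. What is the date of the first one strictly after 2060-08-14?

August 2060 starts on a Sunday; its first Saturday is the 7th, so the 4th Saturday is the 28th — 2060-08-28.
2060-08-28 is after 2060-08-14, so that is the next one.

2060-08-28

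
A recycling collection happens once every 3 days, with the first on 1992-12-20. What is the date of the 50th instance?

1993-05-16

The 50th occurrence is 49 intervals after the first: 49 × 3 = 147 days after 1992-12-20.
December has 31 days — 11 days to the end of December leaves 136.
January has 31 days (105 left).
February has 28 days (77 left).
March has 31 days (46 left).
April has 30 days (16 left).
16 days into May → 1993-05-16.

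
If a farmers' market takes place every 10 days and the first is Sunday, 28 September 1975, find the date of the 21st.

15 April 1976

The 21st occurrence is 20 intervals after the first: 20 × 10 = 200 days after 28 September 1975.
September has 30 days — 2 days to the end of September leaves 198.
October has 31 days (167 left).
November has 30 days (137 left).
December has 31 days (106 left).
January has 31 days (75 left).
February has 29 days (46 left).
March has 31 days (15 left).
15 days into April → 15 April 1976.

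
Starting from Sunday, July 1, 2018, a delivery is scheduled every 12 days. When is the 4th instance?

The 4th occurrence is 3 intervals after the first: 3 × 12 = 36 days after July 1, 2018.
July has 31 days — 30 days to the end of July leaves 6.
6 days into August → August 6, 2018.

August 6, 2018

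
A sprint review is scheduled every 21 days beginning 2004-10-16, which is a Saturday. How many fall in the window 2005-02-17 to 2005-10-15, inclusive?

Occurrences land 21·i days after 2004-10-16 for i = 0, 1, 2, …
2005-02-17 is 124 days after the start; 124 ÷ 21 = 5 remainder 19; since the remainder is 19, round up to i = 6. First occurrence in the window: #7 on 2005-02-19 (6×21 = 126 days in).
2005-10-15 is 364 days after the start; 364 ÷ 21 = 17 remainder 7. Last occurrence in the window: #18 on 2005-10-08.
Occurrences #7 through #18: 12 in total.

12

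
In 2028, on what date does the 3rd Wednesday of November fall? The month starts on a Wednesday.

15 November 2028

November 2028 begins on a Wednesday, so the first Wednesday is November 1.
The 3rd Wednesday is 2 weeks later: 1 + 14 = 15.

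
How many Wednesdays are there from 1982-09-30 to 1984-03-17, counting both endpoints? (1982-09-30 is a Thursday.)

1982-09-30 is a Thursday; the first Wednesday on or after it is 1982-10-06 (6 days later).
From 1982-10-06 to 1984-03-17: 86 + 365 + 77 = 528 days (rest of 1982, 1983, to 1984-03-17 in 1984).
528 ÷ 7 = 75 full weeks with remainder 3, so 75 more Wednesdays after the first → 76.

76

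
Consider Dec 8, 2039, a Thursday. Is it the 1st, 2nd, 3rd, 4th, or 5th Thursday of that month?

2nd

Day 8 falls in week ⌈8/7⌉ of the month.
Days 1–7 hold the 1st Thursday, 8–14 the 2nd, 15–21 the 3rd, 22–28 the 4th, 29–31 the 5th.
8 is in the range for the 2nd.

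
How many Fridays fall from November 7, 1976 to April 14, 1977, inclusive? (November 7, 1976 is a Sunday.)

November 7, 1976 is a Sunday; the first Friday on or after it is November 12, 1976 (5 days later).
From November 12, 1976 to April 14, 1977: 18 + 31 + 31 + 28 + 31 + 14 = 153 days (rest of November, December, January, February, March, April).
153 ÷ 7 = 21 full weeks with remainder 6, so 21 more Fridays after the first → 22.

22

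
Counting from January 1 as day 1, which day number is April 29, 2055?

119

Days in months before April: 31 + 28 + 31 = 90.
Plus 29 days into April → day 119.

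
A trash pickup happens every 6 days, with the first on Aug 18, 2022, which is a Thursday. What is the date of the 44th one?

The 44th occurrence is 43 intervals after the first: 43 × 6 = 258 days after Aug 18, 2022.
Aug has 31 days — 13 days to the end of Aug leaves 245.
Sep has 30 days (215 left).
Oct has 31 days (184 left).
Nov has 30 days (154 left).
Dec has 31 days (123 left).
Jan has 31 days (92 left).
Feb has 28 days (64 left).
Mar has 31 days (33 left).
Apr has 30 days (3 left).
3 days into May → May 3, 2023.

May 3, 2023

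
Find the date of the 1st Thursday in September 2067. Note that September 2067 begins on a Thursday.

September 2067 begins on a Thursday, so the first Thursday is September 1.

2067-09-01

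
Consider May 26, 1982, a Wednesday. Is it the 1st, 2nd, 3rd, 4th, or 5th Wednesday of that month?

4th

Day 26 falls in week ⌈26/7⌉ of the month.
Days 1–7 hold the 1st Wednesday, 8–14 the 2nd, 15–21 the 3rd, 22–28 the 4th, 29–31 the 5th.
26 is in the range for the 4th.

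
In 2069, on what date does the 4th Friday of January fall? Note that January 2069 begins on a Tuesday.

January 2069 begins on a Tuesday, so the first Friday is January 4 (3 days later).
The 4th Friday is 3 weeks later: 4 + 21 = 25.

25 January 2069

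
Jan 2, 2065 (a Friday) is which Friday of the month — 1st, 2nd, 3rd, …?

1st

Day 2 falls in week ⌈2/7⌉ of the month.
Days 1–7 hold the 1st Friday, 8–14 the 2nd, 15–21 the 3rd, 22–28 the 4th, 29–31 the 5th.
2 is in the range for the 1st.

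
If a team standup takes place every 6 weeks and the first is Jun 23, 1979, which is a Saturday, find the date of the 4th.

Oct 27, 1979

The 4th occurrence is 3 intervals after the first: 3 × 42 = 126 days after Jun 23, 1979.
Jun has 30 days — 7 days to the end of Jun leaves 119.
Jul has 31 days (88 left).
Aug has 31 days (57 left).
Sep has 30 days (27 left).
27 days into Oct → Oct 27, 1979.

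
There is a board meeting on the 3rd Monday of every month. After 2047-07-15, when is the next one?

2047-08-19

July 2047 starts on a Monday; its first Monday is the 1st, so the 3rd Monday is the 15th — 2047-07-15.
That is not after 2047-07-15, so look at August 2047.
August 2047 starts on a Thursday; its first Monday is the 5th, so the 3rd Monday is the 19th — 2047-08-19.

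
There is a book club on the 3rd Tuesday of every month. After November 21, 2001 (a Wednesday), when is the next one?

November 2001 starts on a Thursday; its first Tuesday is the 6th, so the 3rd Tuesday is the 20th — November 20, 2001.
That is not after November 21, 2001, so look at December 2001.
December 2001 starts on a Saturday; its first Tuesday is the 4th, so the 3rd Tuesday is the 18th — December 18, 2001.

December 18, 2001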